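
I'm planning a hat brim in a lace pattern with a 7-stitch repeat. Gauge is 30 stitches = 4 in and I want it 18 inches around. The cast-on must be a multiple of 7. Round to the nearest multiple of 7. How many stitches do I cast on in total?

30 / 4 = 7.5 sts per inch.
18 × 7.5 = 135.00 sts.
Nearest multiple of 7: 133.

CO 133 sts.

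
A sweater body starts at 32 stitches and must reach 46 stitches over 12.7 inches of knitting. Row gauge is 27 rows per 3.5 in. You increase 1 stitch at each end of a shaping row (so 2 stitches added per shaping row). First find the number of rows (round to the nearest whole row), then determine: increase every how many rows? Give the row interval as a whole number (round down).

Rows = 12.7 × 7.714 = 98.0 → 98 rows.
Stitches to add: 14 → 7 shaping rows (at 2 st each).
98 / 7 = 14.00 → every 14 rows.

Increase every 14th row.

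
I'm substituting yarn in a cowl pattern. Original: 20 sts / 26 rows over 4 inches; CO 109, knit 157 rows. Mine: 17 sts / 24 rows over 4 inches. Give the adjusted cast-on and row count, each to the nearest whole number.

Cast on 93 stitches; work 145 rows.

Stitches: 109 × 17/20 = 92.65 → 93.
Rows: 157 × 24/26 = 144.92 → 145.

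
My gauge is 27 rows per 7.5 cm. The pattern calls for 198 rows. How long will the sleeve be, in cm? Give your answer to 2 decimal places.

27 rows / 7.5 cm = 3.6 rows per cm.
198 / 3.6 = 55.000 cm.

55.00 cm.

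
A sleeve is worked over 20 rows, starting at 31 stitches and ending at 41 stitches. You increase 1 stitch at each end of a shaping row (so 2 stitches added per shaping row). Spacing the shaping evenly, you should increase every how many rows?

Stitches to add: |41 − 31| = 10.
Shaping rows needed: 10 / 2 = 5.
20 rows / 5 = every 4 rows.

Increase every 4th row.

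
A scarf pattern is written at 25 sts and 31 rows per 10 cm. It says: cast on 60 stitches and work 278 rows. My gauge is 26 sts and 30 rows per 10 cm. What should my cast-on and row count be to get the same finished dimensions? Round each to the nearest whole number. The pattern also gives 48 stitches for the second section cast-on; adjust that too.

Cast on 62 stitches; work 269 rows; second section cast-on 50 stitches.

Stitches: 60 × 26/25 = 62.40 → 62.
Rows: 278 × 30/31 = 269.03 → 269.
second section cast-on: 48 × 26/25 = 49.92 → 50.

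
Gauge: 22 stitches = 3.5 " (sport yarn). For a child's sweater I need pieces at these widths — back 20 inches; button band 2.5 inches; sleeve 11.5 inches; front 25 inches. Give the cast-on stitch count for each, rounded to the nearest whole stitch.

Rate = 22/3.5 = 6.286 sts per in.
back: 20 × 6.286 = 125.71 → 126.
button band: 2.5 × 6.286 = 15.71 → 16.
sleeve: 11.5 × 6.286 = 72.29 → 72.
front: 25 × 6.286 = 157.14 → 157.

back 126; button band 16; sleeve 72; front 157.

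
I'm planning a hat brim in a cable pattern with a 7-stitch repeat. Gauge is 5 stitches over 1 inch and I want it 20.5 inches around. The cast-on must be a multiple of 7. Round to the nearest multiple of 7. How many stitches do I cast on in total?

105 stitches.

5 / 1 = 5 sts per inch.
20.5 × 5 = 102.50 sts.
Nearest multiple of 7: 105.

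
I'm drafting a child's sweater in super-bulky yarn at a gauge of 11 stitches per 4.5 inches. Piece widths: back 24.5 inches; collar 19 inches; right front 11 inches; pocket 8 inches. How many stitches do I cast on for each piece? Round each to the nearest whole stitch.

back 60; collar 46; right front 27; pocket 20.

Rate = 11/4.5 = 2.444 sts per in.
back: 24.5 × 2.444 = 59.89 → 60.
collar: 19 × 2.444 = 46.44 → 46.
right front: 11 × 2.444 = 26.89 → 27.
pocket: 8 × 2.444 = 19.56 → 20.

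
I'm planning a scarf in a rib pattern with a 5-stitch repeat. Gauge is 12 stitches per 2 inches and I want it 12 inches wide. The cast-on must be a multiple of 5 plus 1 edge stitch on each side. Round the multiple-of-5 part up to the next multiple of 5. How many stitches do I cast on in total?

12 / 2 = 6 sts per inch.
12 × 6 = 72.00 sts.
Less 2 edge sts → 70.00 for the repeat.
Next multiple of 5: 70.
Add back 2 edge sts → 72.

Cast on 72 stitches.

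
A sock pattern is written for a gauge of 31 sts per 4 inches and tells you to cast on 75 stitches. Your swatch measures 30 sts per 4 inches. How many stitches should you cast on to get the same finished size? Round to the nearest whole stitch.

Scale factor = 30 / 31 = 0.968.
75 × 30 / 31 = 72.58 sts.
→ 73 sts.

CO 73 sts.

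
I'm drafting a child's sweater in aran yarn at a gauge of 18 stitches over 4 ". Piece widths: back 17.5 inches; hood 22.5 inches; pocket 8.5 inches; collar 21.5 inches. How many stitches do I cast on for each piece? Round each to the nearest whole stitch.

Rate = 18/4 = 4.5 sts per in.
back: 17.5 × 4.5 = 78.75 → 79.
hood: 22.5 × 4.5 = 101.25 → 101.
pocket: 8.5 × 4.5 = 38.25 → 38.
collar: 21.5 × 4.5 = 96.75 → 97.

back 79; hood 101; pocket 38; collar 97.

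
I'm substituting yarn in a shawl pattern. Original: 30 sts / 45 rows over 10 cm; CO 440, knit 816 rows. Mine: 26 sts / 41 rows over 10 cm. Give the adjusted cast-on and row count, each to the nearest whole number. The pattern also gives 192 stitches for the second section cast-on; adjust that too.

Cast on 381 stitches; work 743 rows; second section cast-on 166 stitches.

Stitches: 440 × 26/30 = 381.33 → 381.
Rows: 816 × 41/45 = 743.47 → 743.
second section cast-on: 192 × 26/30 = 166.40 → 166.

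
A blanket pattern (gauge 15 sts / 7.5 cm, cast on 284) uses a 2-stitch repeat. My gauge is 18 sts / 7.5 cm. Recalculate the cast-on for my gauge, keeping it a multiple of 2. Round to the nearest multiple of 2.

Cast on 340 stitches.

284 × 18 / 15 = 340.80.
Nearest multiple of 2: 340.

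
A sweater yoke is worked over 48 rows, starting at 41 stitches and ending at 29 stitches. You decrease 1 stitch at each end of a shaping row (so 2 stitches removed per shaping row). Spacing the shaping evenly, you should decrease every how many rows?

Stitches to remove: |29 − 41| = 12.
Shaping rows needed: 12 / 2 = 6.
48 rows / 6 = every 8 rows.

Decrease every 8th row.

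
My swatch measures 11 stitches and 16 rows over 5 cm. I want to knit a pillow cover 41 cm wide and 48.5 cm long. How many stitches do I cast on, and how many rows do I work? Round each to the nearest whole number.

Cast on 90 stitches and work 155 rows.

Stitch gauge = 11/5 = 2.2 sts/cm; 41 × 2.2 = 90.20 → 90 sts.
Row gauge = 16/5 = 3.2 rows/cm; 48.5 × 3.2 = 155.20 → 155 rows.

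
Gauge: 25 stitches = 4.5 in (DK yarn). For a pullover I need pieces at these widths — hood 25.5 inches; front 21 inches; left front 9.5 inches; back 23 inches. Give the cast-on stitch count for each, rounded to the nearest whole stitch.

Rate = 25/4.5 = 5.556 sts per in.
hood: 25.5 × 5.556 = 141.67 → 142.
front: 21 × 5.556 = 116.67 → 117.
left front: 9.5 × 5.556 = 52.78 → 53.
back: 23 × 5.556 = 127.78 → 128.

hood 142; front 117; left front 53; back 128.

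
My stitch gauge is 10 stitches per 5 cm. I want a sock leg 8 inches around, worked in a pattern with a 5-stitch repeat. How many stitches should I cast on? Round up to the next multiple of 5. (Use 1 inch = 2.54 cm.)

CO 45 sts.

8 in = 8 × 2.54 = 20.32 cm.
10 / 5 = 2 sts/cm.
20.32 × 2 = 40.64 sts.
→ 45.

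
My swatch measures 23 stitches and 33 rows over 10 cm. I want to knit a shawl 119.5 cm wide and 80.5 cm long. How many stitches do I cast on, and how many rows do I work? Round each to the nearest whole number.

Cast on 275 stitches and work 266 rows.

Stitch gauge = 23/10 = 2.3 sts/cm; 119.5 × 2.3 = 274.85 → 275 sts.
Row gauge = 33/10 = 3.3 rows/cm; 80.5 × 3.3 = 265.65 → 266 rows.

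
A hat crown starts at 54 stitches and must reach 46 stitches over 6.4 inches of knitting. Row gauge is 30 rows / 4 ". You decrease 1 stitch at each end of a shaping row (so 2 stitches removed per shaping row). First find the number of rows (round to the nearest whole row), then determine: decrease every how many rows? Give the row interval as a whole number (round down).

Rows = 6.4 × 7.5 = 48.0 → 48 rows.
Stitches to remove: 8 → 4 shaping rows (at 2 st each).
48 / 4 = 12.00 → every 12 rows.

Decrease every 12th row.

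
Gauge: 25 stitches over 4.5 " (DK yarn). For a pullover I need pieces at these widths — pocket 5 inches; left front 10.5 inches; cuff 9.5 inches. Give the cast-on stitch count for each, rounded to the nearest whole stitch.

pocket 28; left front 58; cuff 53.

Rate = 25/4.5 = 5.556 sts per in.
pocket: 5 × 5.556 = 27.78 → 28.
left front: 10.5 × 5.556 = 58.33 → 58.
cuff: 9.5 × 5.556 = 52.78 → 53.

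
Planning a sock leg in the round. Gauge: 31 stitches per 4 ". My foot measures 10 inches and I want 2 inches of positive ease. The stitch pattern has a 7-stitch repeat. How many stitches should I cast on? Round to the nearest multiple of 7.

91 stitches.

Finished = 10 + 2 = 12 inches.
31 / 4 = 7.75 sts/in.
12 × 7.75 = 93.00 sts.
Nearest multiple of 7: 91.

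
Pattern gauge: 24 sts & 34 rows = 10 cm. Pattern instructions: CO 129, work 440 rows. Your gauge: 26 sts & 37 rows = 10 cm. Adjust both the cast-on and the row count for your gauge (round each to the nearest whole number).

Cast on 140 stitches; work 479 rows.

Stitches: 129 × 26/24 = 139.75 → 140.
Rows: 440 × 37/34 = 478.82 → 479.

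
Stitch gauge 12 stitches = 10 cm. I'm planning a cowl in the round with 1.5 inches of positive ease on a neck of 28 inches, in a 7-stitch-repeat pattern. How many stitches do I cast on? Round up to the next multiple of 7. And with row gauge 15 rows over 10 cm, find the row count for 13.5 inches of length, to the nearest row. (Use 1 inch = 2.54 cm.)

Cast on 91 stitches; work 51 rows.

Finished = 28 + 1.5 = 29.5 inches.
29.5 inches × 2.54 = 74.93 cm.
12/10 = 1.2 sts per cm; 74.93 × 1.2 = 89.92 sts.
Next multiple of 7 → 91.
13.5 inches = 34.29 cm; × 1.5 = 51.44 → 51 rows.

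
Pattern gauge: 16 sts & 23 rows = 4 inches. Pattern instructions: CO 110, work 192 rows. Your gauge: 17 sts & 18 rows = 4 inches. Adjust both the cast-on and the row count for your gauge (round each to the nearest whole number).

Cast on 117 stitches; work 150 rows.

Stitches: 110 × 17/16 = 116.88 → 117.
Rows: 192 × 18/23 = 150.26 → 150.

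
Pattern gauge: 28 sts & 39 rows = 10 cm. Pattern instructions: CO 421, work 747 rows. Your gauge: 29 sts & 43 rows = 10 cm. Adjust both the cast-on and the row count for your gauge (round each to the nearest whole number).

Stitches: 421 × 29/28 = 436.04 → 436.
Rows: 747 × 43/39 = 823.62 → 824.

Cast on 436 stitches; work 824 rows.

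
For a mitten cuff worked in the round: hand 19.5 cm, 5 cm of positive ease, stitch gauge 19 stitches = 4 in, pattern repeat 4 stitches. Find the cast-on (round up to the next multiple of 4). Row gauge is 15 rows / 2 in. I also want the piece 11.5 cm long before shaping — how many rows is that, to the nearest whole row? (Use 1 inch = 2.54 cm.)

Cast on 48 stitches; work 34 rows.

Finished = 19.5 + 5 = 24.5 cm.
24.5 cm × 1/2.54 = 9.65 inches.
19/4 = 4.75 sts per in; 9.65 × 4.75 = 45.82 sts.
Next multiple of 4 → 48.
11.5 cm = 4.53 inches; × 7.5 = 33.96 → 34 rows.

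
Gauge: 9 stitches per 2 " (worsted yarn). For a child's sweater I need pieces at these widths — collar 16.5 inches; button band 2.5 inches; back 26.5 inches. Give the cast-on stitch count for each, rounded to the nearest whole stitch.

collar 74; button band 11; back 119.

Rate = 9/2 = 4.5 sts per in.
collar: 16.5 × 4.5 = 74.25 → 74.
button band: 2.5 × 4.5 = 11.25 → 11.
back: 26.5 × 4.5 = 119.25 → 119.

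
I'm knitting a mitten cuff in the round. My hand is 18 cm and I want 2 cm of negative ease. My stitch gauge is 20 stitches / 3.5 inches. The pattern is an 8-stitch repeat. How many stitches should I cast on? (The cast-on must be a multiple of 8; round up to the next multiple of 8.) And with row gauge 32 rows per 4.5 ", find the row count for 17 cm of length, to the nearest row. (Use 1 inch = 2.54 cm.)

Cast on 40 stitches; work 48 rows.

Finished = 18 − 2 = 16 cm.
16 cm × 1/2.54 = 6.30 inches.
20/3.5 = 5.714 sts per in; 6.30 × 5.714 = 36.00 sts.
Next multiple of 8 → 40.
17 cm = 6.69 inches; × 7.111 = 47.59 → 48 rows.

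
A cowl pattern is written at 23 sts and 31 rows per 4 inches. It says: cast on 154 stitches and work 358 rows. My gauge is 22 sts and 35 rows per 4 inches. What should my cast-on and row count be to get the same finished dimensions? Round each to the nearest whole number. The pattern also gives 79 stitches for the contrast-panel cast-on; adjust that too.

Stitches: 154 × 22/23 = 147.30 → 147.
Rows: 358 × 35/31 = 404.19 → 404.
contrast-panel cast-on: 79 × 22/23 = 75.57 → 76.

Cast on 147 stitches; work 404 rows; contrast-panel cast-on 76 stitches.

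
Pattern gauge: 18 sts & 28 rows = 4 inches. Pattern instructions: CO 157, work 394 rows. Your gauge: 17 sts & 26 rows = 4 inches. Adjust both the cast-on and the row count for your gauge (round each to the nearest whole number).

Cast on 148 stitches; work 366 rows.

Stitches: 157 × 17/18 = 148.28 → 148.
Rows: 394 × 26/28 = 365.86 → 366.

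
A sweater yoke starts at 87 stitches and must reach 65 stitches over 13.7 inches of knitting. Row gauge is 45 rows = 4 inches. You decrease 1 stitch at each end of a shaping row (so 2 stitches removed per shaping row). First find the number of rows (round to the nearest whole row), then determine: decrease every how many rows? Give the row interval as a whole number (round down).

Rows = 13.7 × 11.25 = 154.1 → 154 rows.
Stitches to remove: 22 → 11 shaping rows (at 2 st each).
154 / 11 = 14.00 → every 14 rows.

Decrease every 14th row.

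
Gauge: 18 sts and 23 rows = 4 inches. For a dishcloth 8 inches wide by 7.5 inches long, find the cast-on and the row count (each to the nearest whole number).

Stitch gauge = 18/4 = 4.5 sts/in; 8 × 4.5 = 36.00 → 36 sts.
Row gauge = 23/4 = 5.75 rows/in; 7.5 × 5.75 = 43.12 → 43 rows.

Cast on 36 stitches and work 43 rows.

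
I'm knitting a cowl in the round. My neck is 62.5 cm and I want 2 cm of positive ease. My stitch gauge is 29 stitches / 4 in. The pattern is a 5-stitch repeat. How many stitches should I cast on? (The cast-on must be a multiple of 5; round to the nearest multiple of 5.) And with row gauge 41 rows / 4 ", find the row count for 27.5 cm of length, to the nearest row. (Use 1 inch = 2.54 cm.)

Cast on 185 stitches; work 111 rows.

Finished = 62.5 + 2 = 64.5 cm.
64.5 cm × 1/2.54 = 25.39 inches.
29/4 = 7.25 sts per in; 25.39 × 7.25 = 184.10 sts.
Nearest multiple of 5 → 185.
27.5 cm = 10.83 inches; × 10.25 = 110.97 → 111 rows.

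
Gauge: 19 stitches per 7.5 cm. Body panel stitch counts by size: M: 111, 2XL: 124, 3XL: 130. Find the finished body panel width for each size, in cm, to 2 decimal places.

19/7.5 = 2.533 sts per cm.
M: 111 / 2.533 = 43.816 → 43.82 cm.
2XL: 124 / 2.533 = 48.947 → 48.95 cm.
3XL: 130 / 2.533 = 51.316 → 51.32 cm.

M 43.82 cm; 2XL 48.95 cm; 3XL 51.32 cm.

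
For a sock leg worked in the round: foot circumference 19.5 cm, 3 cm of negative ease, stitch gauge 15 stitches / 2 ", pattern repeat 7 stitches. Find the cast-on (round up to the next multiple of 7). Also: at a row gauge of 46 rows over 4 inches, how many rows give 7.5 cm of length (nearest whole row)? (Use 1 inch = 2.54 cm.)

Cast on 49 stitches; work 34 rows.

Finished = 19.5 − 3 = 16.5 cm.
16.5 cm × 1/2.54 = 6.50 inches.
15/2 = 7.5 sts per in; 6.50 × 7.5 = 48.72 sts.
Next multiple of 7 → 49.
7.5 cm = 2.95 inches; × 11.5 = 33.96 → 34 rows.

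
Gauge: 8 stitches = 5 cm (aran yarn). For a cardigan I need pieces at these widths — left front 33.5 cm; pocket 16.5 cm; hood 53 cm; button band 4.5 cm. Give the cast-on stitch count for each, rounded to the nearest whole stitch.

left front 54; pocket 26; hood 85; button band 7.

Rate = 8/5 = 1.6 sts per cm.
left front: 33.5 × 1.6 = 53.60 → 54.
pocket: 16.5 × 1.6 = 26.40 → 26.
hood: 53 × 1.6 = 84.80 → 85.
button band: 4.5 × 1.6 = 7.20 → 7.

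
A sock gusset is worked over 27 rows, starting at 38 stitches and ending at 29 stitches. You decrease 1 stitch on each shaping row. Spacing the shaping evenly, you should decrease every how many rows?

Stitches to remove: |29 − 38| = 9.
Shaping rows needed: 9 / 1 = 9.
27 rows / 9 = every 3 rows.

Decrease every 3rd row.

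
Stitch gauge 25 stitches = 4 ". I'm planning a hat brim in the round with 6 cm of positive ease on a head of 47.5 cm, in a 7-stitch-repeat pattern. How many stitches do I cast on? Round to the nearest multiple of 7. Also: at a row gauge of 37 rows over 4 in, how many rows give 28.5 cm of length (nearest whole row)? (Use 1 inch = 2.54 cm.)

Finished = 47.5 + 6 = 53.5 cm.
53.5 cm × 1/2.54 = 21.06 inches.
25/4 = 6.25 sts per in; 21.06 × 6.25 = 131.64 sts.
Nearest multiple of 7 → 133.
28.5 cm = 11.22 inches; × 9.25 = 103.79 → 104 rows.

Cast on 133 stitches; work 104 rows.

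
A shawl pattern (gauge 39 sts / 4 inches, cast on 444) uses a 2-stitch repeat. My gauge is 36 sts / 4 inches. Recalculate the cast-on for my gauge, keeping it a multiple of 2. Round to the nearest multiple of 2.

410 stitches.

444 × 36 / 39 = 409.85.
Nearest multiple of 2: 410.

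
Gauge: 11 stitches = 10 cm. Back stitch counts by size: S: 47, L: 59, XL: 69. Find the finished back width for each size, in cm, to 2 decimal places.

11/10 = 1.1 sts per cm.
S: 47 / 1.1 = 42.727 → 42.73 cm.
L: 59 / 1.1 = 53.636 → 53.64 cm.
XL: 69 / 1.1 = 62.727 → 62.73 cm.

S 42.73 cm; L 53.64 cm; XL 62.73 cm.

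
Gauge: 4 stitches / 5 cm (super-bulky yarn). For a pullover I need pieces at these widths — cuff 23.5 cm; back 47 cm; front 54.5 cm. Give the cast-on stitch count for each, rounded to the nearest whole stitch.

cuff 19; back 38; front 44.

Rate = 4/5 = 0.8 sts per cm.
cuff: 23.5 × 0.8 = 18.80 → 19.
back: 47 × 0.8 = 37.60 → 38.
front: 54.5 × 0.8 = 43.60 → 44.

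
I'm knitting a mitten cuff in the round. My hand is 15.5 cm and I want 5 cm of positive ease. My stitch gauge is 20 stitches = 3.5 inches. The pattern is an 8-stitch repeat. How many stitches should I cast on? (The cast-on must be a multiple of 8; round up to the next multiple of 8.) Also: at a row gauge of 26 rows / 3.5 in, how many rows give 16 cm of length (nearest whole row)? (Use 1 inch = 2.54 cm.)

Finished = 15.5 + 5 = 20.5 cm.
20.5 cm × 1/2.54 = 8.07 inches.
20/3.5 = 5.714 sts per in; 8.07 × 5.714 = 46.12 sts.
Next multiple of 8 → 48.
16 cm = 6.30 inches; × 7.429 = 46.79 → 47 rows.

Cast on 48 stitches; work 47 rows.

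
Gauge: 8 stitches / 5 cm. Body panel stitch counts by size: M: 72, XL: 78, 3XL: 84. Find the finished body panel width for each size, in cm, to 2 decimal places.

M 45.00 cm; XL 48.75 cm; 3XL 52.50 cm.

8/5 = 1.6 sts per cm.
M: 72 / 1.6 = 45.000 → 45.00 cm.
XL: 78 / 1.6 = 48.750 → 48.75 cm.
3XL: 84 / 1.6 = 52.500 → 52.50 cm.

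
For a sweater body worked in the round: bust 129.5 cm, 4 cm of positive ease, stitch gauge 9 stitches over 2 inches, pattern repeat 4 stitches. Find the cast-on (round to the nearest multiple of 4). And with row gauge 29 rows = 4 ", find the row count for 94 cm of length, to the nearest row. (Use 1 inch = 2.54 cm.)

Finished = 129.5 + 4 = 133.5 cm.
133.5 cm × 1/2.54 = 52.56 inches.
9/2 = 4.5 sts per in; 52.56 × 4.5 = 236.52 sts.
Nearest multiple of 4 → 236.
94 cm = 37.01 inches; × 7.25 = 268.31 → 268 rows.

Cast on 236 stitches; work 268 rows.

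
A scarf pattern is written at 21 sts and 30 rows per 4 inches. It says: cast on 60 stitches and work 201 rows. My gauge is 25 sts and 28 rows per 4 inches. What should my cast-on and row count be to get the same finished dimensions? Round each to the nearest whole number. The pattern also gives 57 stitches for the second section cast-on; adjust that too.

Cast on 71 stitches; work 188 rows; second section cast-on 68 stitches.

Stitches: 60 × 25/21 = 71.43 → 71.
Rows: 201 × 28/30 = 187.60 → 188.
second section cast-on: 57 × 25/21 = 67.86 → 68.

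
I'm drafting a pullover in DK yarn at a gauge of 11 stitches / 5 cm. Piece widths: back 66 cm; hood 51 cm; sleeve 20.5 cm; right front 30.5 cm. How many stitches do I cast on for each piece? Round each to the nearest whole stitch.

Rate = 11/5 = 2.2 sts per cm.
back: 66 × 2.2 = 145.20 → 145.
hood: 51 × 2.2 = 112.20 → 112.
sleeve: 20.5 × 2.2 = 45.10 → 45.
right front: 30.5 × 2.2 = 67.10 → 67.

back 145; hood 112; sleeve 45; right front 67.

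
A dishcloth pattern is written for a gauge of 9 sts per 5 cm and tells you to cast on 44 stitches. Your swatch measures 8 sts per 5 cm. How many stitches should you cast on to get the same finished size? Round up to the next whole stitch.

CO 40 sts.

Scale factor = 8 / 9 = 0.889.
44 × 8 / 9 = 39.11 sts.
→ 40 sts.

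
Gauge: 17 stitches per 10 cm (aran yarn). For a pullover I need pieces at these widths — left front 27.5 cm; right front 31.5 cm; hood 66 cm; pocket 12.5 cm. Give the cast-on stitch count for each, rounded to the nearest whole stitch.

Rate = 17/10 = 1.7 sts per cm.
left front: 27.5 × 1.7 = 46.75 → 47.
right front: 31.5 × 1.7 = 53.55 → 54.
hood: 66 × 1.7 = 112.20 → 112.
pocket: 12.5 × 1.7 = 21.25 → 21.

left front 47; right front 54; hood 112; pocket 21.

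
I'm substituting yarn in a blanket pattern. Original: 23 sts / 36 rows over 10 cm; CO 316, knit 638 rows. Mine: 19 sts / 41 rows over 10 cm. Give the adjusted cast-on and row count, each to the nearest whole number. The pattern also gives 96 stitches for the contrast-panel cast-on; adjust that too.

Cast on 261 stitches; work 727 rows; contrast-panel cast-on 79 stitches.

Stitches: 316 × 19/23 = 261.04 → 261.
Rows: 638 × 41/36 = 726.61 → 727.
contrast-panel cast-on: 96 × 19/23 = 79.30 → 79.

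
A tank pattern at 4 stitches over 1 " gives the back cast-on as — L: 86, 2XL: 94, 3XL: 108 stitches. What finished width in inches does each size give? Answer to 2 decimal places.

L 21.50 inches; 2XL 23.50 inches; 3XL 27.00 inches.

4/1 = 4 sts per in.
L: 86 / 4 = 21.500 → 21.50 in.
2XL: 94 / 4 = 23.500 → 23.50 in.
3XL: 108 / 4 = 27.000 → 27.00 in.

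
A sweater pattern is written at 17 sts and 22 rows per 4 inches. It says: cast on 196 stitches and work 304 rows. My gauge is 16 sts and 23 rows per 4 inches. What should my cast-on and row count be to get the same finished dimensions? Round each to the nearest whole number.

Cast on 184 stitches; work 318 rows.

Stitches: 196 × 16/17 = 184.47 → 184.
Rows: 304 × 23/22 = 317.82 → 318.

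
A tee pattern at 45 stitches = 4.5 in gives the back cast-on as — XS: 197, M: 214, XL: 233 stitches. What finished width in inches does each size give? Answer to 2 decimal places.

45/4.5 = 10 sts per in.
XS: 197 / 10 = 19.700 → 19.70 in.
M: 214 / 10 = 21.400 → 21.40 in.
XL: 233 / 10 = 23.300 → 23.30 in.

XS 19.70 inches; M 21.40 inches; XL 23.30 inches.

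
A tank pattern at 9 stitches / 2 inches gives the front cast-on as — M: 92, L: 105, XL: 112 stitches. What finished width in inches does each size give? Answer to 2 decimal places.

M 20.44 inches; L 23.33 inches; XL 24.89 inches.

9/2 = 4.5 sts per in.
M: 92 / 4.5 = 20.444 → 20.44 in.
L: 105 / 4.5 = 23.333 → 23.33 in.
XL: 112 / 4.5 = 24.889 → 24.89 in.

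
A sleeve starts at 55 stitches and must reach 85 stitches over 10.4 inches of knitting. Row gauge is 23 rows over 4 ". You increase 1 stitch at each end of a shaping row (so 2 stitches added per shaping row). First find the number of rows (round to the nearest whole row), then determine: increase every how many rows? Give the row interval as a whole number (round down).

Rows = 10.4 × 5.75 = 59.8 → 60 rows.
Stitches to add: 30 → 15 shaping rows (at 2 st each).
60 / 15 = 4.00 → every 4 rows.

Increase every 4th row.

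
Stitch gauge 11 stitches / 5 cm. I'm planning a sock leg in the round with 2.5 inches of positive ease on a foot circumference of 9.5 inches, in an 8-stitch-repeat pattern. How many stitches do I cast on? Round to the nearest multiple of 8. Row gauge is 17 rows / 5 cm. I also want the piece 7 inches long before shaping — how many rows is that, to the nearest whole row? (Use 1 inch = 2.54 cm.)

Cast on 64 stitches; work 60 rows.

Finished = 9.5 + 2.5 = 12 inches.
12 inches × 2.54 = 30.48 cm.
11/5 = 2.2 sts per cm; 30.48 × 2.2 = 67.06 sts.
Nearest multiple of 8 → 64.
7 inches = 17.78 cm; × 3.4 = 60.45 → 60 rows.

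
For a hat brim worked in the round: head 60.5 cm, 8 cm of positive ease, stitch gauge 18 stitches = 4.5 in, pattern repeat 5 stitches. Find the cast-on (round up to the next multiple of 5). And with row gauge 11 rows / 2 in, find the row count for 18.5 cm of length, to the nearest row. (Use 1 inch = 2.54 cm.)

Finished = 60.5 + 8 = 68.5 cm.
68.5 cm × 1/2.54 = 26.97 inches.
18/4.5 = 4 sts per in; 26.97 × 4 = 107.87 sts.
Next multiple of 5 → 110.
18.5 cm = 7.28 inches; × 5.5 = 40.06 → 40 rows.

Cast on 110 stitches; work 40 rows.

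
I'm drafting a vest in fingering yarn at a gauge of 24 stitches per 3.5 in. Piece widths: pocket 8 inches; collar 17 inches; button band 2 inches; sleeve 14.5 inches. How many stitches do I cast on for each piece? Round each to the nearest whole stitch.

Rate = 24/3.5 = 6.857 sts per in.
pocket: 8 × 6.857 = 54.86 → 55.
collar: 17 × 6.857 = 116.57 → 117.
button band: 2 × 6.857 = 13.71 → 14.
sleeve: 14.5 × 6.857 = 99.43 → 99.

pocket 55; collar 117; button band 14; sleeve 99.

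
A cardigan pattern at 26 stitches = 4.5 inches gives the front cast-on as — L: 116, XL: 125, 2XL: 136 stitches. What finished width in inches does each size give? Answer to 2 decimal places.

26/4.5 = 5.778 sts per in.
L: 116 / 5.778 = 20.077 → 20.08 in.
XL: 125 / 5.778 = 21.635 → 21.63 in.
2XL: 136 / 5.778 = 23.538 → 23.54 in.

L 20.08 inches; XL 21.63 inches; 2XL 23.54 inches.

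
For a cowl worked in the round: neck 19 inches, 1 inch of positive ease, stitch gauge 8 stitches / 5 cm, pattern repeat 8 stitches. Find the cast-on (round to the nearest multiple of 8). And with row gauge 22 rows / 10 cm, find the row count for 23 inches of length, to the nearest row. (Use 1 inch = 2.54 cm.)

Cast on 80 stitches; work 129 rows.

Finished = 19 + 1 = 20 inches.
20 inches × 2.54 = 50.80 cm.
8/5 = 1.6 sts per cm; 50.80 × 1.6 = 81.28 sts.
Nearest multiple of 8 → 80.
23 inches = 58.42 cm; × 2.2 = 128.52 → 129 rows.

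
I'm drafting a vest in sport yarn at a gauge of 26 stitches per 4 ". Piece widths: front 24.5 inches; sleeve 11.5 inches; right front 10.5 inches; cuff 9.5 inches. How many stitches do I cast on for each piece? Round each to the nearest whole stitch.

front 159; sleeve 75; right front 68; cuff 62.

Rate = 26/4 = 6.5 sts per in.
front: 24.5 × 6.5 = 159.25 → 159.
sleeve: 11.5 × 6.5 = 74.75 → 75.
right front: 10.5 × 6.5 = 68.25 → 68.
cuff: 9.5 × 6.5 = 61.75 → 62.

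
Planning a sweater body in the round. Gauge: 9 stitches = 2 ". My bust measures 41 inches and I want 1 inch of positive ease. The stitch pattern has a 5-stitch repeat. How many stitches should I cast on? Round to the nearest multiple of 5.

190 stitches.

Finished = 41 + 1 = 42 inches.
9 / 2 = 4.5 sts/in.
42 × 4.5 = 189.00 sts.
Nearest multiple of 5: 190.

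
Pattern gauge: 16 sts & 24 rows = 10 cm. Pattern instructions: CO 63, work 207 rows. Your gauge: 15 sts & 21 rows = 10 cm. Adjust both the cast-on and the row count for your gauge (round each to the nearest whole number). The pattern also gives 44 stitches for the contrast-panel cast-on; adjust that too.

Stitches: 63 × 15/16 = 59.06 → 59.
Rows: 207 × 21/24 = 181.12 → 181.
contrast-panel cast-on: 44 × 15/16 = 41.25 → 41.

Cast on 59 stitches; work 181 rows; contrast-panel cast-on 41 stitches.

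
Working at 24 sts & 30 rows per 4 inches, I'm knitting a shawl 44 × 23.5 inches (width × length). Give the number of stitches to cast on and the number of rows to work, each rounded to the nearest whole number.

Stitch gauge = 24/4 = 6 sts/in; 44 × 6 = 264.00 → 264 sts.
Row gauge = 30/4 = 7.5 rows/in; 23.5 × 7.5 = 176.25 → 176 rows.

Cast on 264 stitches and work 176 rows.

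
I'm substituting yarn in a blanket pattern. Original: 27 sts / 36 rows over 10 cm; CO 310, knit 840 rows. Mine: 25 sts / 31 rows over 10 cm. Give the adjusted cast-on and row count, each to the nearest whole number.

Stitches: 310 × 25/27 = 287.04 → 287.
Rows: 840 × 31/36 = 723.33 → 723.

Cast on 287 stitches; work 723 rows.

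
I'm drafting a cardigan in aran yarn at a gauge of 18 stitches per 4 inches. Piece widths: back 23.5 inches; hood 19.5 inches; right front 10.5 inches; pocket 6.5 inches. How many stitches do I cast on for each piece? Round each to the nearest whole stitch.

Rate = 18/4 = 4.5 sts per in.
back: 23.5 × 4.5 = 105.75 → 106.
hood: 19.5 × 4.5 = 87.75 → 88.
right front: 10.5 × 4.5 = 47.25 → 47.
pocket: 6.5 × 4.5 = 29.25 → 29.

back 106; hood 88; right front 47; pocket 29.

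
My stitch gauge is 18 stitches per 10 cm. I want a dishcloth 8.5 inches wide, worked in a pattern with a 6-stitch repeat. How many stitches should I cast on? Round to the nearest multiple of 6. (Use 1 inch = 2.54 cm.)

36 stitches.

8.5 in = 8.5 × 2.54 = 21.59 cm.
18 / 10 = 1.8 sts/cm.
21.59 × 1.8 = 38.86 sts.
→ 36.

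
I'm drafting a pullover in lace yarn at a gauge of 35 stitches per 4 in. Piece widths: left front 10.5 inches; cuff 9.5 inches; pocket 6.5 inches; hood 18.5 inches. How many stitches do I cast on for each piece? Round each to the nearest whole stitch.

Rate = 35/4 = 8.75 sts per in.
left front: 10.5 × 8.75 = 91.88 → 92.
cuff: 9.5 × 8.75 = 83.12 → 83.
pocket: 6.5 × 8.75 = 56.88 → 57.
hood: 18.5 × 8.75 = 161.88 → 162.

left front 92; cuff 83; pocket 57; hood 162.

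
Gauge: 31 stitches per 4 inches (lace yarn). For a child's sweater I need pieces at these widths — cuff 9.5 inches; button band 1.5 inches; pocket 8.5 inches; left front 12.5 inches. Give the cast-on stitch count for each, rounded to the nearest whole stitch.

cuff 74; button band 12; pocket 66; left front 97.

Rate = 31/4 = 7.75 sts per in.
cuff: 9.5 × 7.75 = 73.62 → 74.
button band: 1.5 × 7.75 = 11.62 → 12.
pocket: 8.5 × 7.75 = 65.88 → 66.
left front: 12.5 × 7.75 = 96.88 → 97.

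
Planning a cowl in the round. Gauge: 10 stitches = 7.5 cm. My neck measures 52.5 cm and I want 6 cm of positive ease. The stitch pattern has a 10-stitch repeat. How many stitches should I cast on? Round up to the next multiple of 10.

80 stitches.

Finished = 52.5 + 6 = 58.5 cm.
10 / 7.5 = 1.333 sts/cm.
58.5 × 1.333 = 78.00 sts.
Next multiple of 10: 80.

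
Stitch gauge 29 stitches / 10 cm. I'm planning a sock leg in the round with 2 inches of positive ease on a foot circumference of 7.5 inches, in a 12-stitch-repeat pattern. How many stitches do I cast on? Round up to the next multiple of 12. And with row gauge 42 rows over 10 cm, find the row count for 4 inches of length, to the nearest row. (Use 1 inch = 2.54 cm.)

Finished = 7.5 + 2 = 9.5 inches.
9.5 inches × 2.54 = 24.13 cm.
29/10 = 2.9 sts per cm; 24.13 × 2.9 = 69.98 sts.
Next multiple of 12 → 72.
4 inches = 10.16 cm; × 4.2 = 42.67 → 43 rows.

Cast on 72 stitches; work 43 rows.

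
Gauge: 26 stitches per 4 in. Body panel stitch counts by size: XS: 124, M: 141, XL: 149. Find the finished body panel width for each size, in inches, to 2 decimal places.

XS 19.08 inches; M 21.69 inches; XL 22.92 inches.

26/4 = 6.5 sts per in.
XS: 124 / 6.5 = 19.077 → 19.08 in.
M: 141 / 6.5 = 21.692 → 21.69 in.
XL: 149 / 6.5 = 22.923 → 22.92 in.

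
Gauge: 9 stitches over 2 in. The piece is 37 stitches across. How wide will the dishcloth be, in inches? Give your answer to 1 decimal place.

8.2 inches.

9 stitches / 2 inch = 4.5 stitches per inch.
37 / 4.5 = 8.22 inches.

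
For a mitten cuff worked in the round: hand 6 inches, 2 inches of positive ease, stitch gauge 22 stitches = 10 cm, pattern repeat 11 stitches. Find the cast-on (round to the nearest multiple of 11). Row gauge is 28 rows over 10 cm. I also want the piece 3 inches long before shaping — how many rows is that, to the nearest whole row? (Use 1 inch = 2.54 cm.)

Cast on 44 stitches; work 21 rows.

Finished = 6 + 2 = 8 inches.
8 inches × 2.54 = 20.32 cm.
22/10 = 2.2 sts per cm; 20.32 × 2.2 = 44.70 sts.
Nearest multiple of 11 → 44.
3 inches = 7.62 cm; × 2.8 = 21.34 → 21 rows.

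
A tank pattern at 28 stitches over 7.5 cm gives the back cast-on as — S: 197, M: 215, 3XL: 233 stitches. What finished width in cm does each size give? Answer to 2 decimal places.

S 52.77 cm; M 57.59 cm; 3XL 62.41 cm.

28/7.5 = 3.733 sts per cm.
S: 197 / 3.733 = 52.768 → 52.77 cm.
M: 215 / 3.733 = 57.589 → 57.59 cm.
3XL: 233 / 3.733 = 62.411 → 62.41 cm.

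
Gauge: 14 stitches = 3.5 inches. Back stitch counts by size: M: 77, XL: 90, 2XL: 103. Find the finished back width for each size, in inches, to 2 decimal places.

M 19.25 inches; XL 22.50 inches; 2XL 25.75 inches.

14/3.5 = 4 sts per in.
M: 77 / 4 = 19.250 → 19.25 in.
XL: 90 / 4 = 22.500 → 22.50 in.
2XL: 103 / 4 = 25.750 → 25.75 in.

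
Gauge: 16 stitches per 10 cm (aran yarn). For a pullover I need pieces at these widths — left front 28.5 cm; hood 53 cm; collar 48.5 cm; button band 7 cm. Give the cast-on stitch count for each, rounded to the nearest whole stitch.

left front 46; hood 85; collar 78; button band 11.

Rate = 16/10 = 1.6 sts per cm.
left front: 28.5 × 1.6 = 45.60 → 46.
hood: 53 × 1.6 = 84.80 → 85.
collar: 48.5 × 1.6 = 77.60 → 78.
button band: 7 × 1.6 = 11.20 → 11.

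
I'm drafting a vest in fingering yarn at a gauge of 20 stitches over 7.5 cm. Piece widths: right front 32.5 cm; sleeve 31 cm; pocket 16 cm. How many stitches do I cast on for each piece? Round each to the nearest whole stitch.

Rate = 20/7.5 = 2.667 sts per cm.
right front: 32.5 × 2.667 = 86.67 → 87.
sleeve: 31 × 2.667 = 82.67 → 83.
pocket: 16 × 2.667 = 42.67 → 43.

right front 87; sleeve 83; pocket 43.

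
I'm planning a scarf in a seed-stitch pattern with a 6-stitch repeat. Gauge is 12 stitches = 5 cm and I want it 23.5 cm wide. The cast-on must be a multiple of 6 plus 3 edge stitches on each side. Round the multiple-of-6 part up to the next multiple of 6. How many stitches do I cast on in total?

Cast on 60 stitches.

12 / 5 = 2.4 sts per cm.
23.5 × 2.4 = 56.40 sts.
Less 6 edge sts → 50.40 for the repeat.
Next multiple of 6: 54.
Add back 6 edge sts → 60.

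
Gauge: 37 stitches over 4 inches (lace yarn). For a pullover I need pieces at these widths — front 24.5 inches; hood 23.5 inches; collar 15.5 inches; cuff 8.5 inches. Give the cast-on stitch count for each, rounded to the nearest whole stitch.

Rate = 37/4 = 9.25 sts per in.
front: 24.5 × 9.25 = 226.62 → 227.
hood: 23.5 × 9.25 = 217.38 → 217.
collar: 15.5 × 9.25 = 143.38 → 143.
cuff: 8.5 × 9.25 = 78.62 → 79.

front 227; hood 217; collar 143; cuff 79.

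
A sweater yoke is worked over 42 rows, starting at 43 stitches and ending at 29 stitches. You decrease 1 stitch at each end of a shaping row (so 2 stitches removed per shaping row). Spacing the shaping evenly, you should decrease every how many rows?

Decrease every 6th row.

Stitches to remove: |29 − 43| = 14.
Shaping rows needed: 14 / 2 = 7.
42 rows / 7 = every 6 rows.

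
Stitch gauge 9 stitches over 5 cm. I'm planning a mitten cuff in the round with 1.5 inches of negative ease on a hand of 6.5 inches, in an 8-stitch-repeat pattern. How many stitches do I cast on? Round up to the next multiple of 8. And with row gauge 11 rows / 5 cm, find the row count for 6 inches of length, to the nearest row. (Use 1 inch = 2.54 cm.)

Finished = 6.5 − 1.5 = 5 inches.
5 inches × 2.54 = 12.70 cm.
9/5 = 1.8 sts per cm; 12.70 × 1.8 = 22.86 sts.
Next multiple of 8 → 24.
6 inches = 15.24 cm; × 2.2 = 33.53 → 34 rows.

Cast on 24 stitches; work 34 rows.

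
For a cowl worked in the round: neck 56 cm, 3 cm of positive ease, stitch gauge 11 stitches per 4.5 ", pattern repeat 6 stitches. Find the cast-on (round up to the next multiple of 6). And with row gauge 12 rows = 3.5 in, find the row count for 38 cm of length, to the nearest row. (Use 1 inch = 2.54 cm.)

Finished = 56 + 3 = 59 cm.
59 cm × 1/2.54 = 23.23 inches.
11/4.5 = 2.444 sts per in; 23.23 × 2.444 = 56.78 sts.
Next multiple of 6 → 60.
38 cm = 14.96 inches; × 3.429 = 51.29 → 51 rows.

Cast on 60 stitches; work 51 rows.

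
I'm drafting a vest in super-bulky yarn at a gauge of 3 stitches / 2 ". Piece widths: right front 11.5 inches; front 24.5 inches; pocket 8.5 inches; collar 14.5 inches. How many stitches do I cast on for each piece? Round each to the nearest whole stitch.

right front 17; front 37; pocket 13; collar 22.

Rate = 3/2 = 1.5 sts per in.
right front: 11.5 × 1.5 = 17.25 → 17.
front: 24.5 × 1.5 = 36.75 → 37.
pocket: 8.5 × 1.5 = 12.75 → 13.
collar: 14.5 × 1.5 = 21.75 → 22.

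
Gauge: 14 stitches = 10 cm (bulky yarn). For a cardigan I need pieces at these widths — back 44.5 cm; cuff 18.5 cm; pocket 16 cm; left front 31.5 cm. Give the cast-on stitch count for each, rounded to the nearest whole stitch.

Rate = 14/10 = 1.4 sts per cm.
back: 44.5 × 1.4 = 62.30 → 62.
cuff: 18.5 × 1.4 = 25.90 → 26.
pocket: 16 × 1.4 = 22.40 → 22.
left front: 31.5 × 1.4 = 44.10 → 44.

back 62; cuff 26; pocket 22; left front 44.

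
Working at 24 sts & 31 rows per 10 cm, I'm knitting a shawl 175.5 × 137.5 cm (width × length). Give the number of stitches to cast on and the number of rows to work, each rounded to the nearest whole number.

Stitch gauge = 24/10 = 2.4 sts/cm; 175.5 × 2.4 = 421.20 → 421 sts.
Row gauge = 31/10 = 3.1 rows/cm; 137.5 × 3.1 = 426.25 → 426 rows.

Cast on 421 stitches and work 426 rows.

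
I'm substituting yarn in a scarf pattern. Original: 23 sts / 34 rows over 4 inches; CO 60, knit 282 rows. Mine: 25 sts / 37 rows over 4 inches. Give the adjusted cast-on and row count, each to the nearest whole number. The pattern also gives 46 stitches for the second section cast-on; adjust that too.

Stitches: 60 × 25/23 = 65.22 → 65.
Rows: 282 × 37/34 = 306.88 → 307.
second section cast-on: 46 × 25/23 = 50.00 → 50.

Cast on 65 stitches; work 307 rows; second section cast-on 50 stitches.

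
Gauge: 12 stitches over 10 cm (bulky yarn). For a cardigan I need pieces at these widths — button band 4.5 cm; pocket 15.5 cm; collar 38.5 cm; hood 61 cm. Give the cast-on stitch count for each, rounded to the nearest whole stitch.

Rate = 12/10 = 1.2 sts per cm.
button band: 4.5 × 1.2 = 5.40 → 5.
pocket: 15.5 × 1.2 = 18.60 → 19.
collar: 38.5 × 1.2 = 46.20 → 46.
hood: 61 × 1.2 = 73.20 → 73.

button band 5; pocket 19; collar 46; hood 73.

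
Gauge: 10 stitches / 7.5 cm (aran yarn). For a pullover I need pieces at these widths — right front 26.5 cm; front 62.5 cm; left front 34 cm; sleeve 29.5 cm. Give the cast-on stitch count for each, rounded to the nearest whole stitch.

right front 35; front 83; left front 45; sleeve 39.

Rate = 10/7.5 = 1.333 sts per cm.
right front: 26.5 × 1.333 = 35.33 → 35.
front: 62.5 × 1.333 = 83.33 → 83.
left front: 34 × 1.333 = 45.33 → 45.
sleeve: 29.5 × 1.333 = 39.33 → 39.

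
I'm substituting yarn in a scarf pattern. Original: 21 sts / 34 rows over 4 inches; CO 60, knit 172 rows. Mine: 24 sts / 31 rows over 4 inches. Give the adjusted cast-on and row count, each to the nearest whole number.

Cast on 69 stitches; work 157 rows.

Stitches: 60 × 24/21 = 68.57 → 69.
Rows: 172 × 31/34 = 156.82 → 157.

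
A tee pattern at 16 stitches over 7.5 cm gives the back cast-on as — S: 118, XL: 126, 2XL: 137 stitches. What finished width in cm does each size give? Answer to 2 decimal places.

16/7.5 = 2.133 sts per cm.
S: 118 / 2.133 = 55.312 → 55.31 cm.
XL: 126 / 2.133 = 59.062 → 59.06 cm.
2XL: 137 / 2.133 = 64.219 → 64.22 cm.

S 55.31 cm; XL 59.06 cm; 2XL 64.22 cm.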